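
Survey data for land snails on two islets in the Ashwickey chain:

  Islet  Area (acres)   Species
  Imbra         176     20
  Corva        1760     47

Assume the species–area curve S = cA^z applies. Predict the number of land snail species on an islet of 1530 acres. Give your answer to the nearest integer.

z = ln(47/20) / ln(1760/176) = 0.8544 / 2.3026 = 0.3711
c = 20 / 176^0.3711 = 20 / 6.811 = 2.936
S₃ = 2.936 × 1530^0.3711 = 2.936 × 15.2 ≈ 44.62

45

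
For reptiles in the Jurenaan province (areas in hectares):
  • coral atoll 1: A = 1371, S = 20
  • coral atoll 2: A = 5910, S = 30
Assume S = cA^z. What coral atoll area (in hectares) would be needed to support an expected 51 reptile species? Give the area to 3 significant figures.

40000 hectares

z = ln(30/20) / ln(5910/1371) = 0.4055 / 1.4611 = 0.2775
c = 20 / 1371^0.2775 = 20 / 7.422 = 2.695
A = (51/2.695)^(1/0.2775) ⇒ ln A = ln(18.93)/0.2775 = 10.5965
A = e^10.5965 ≈ 39996 hectares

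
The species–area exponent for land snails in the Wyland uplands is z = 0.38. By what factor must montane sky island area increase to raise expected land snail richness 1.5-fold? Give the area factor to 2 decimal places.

2.91

(A₂/A₁)^0.38 = 1.5, so A₂/A₁ = 1.5^(1/0.38) = 1.5^2.632
ln(A₂/A₁) = ln 1.5 / 0.38 = 0.4055 / 0.38 = 1.0670
A₂/A₁ = e^1.0670 ≈ 2.907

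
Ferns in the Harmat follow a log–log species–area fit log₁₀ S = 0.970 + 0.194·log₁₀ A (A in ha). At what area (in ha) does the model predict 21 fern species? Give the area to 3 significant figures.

21 = 9.333 × A^0.194  ⇒  A^0.194 = 21/9.333 = 2.25
ln A = ln(2.25) / 0.194 = 0.8110 / 0.194 = 4.1805
A = e^4.1805 ≈ 65.4 ha

65.4 ha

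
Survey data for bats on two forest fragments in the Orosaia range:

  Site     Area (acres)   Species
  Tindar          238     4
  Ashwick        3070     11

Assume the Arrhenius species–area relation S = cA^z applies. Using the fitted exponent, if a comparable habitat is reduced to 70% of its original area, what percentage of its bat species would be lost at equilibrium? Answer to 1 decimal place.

z = ln(11/4) / ln(3070/238) = 1.0116 / 2.5572 = 0.3956
S_new/S_old = (A_new/A_old)^z = 0.7^0.3956 = exp(0.3956 × -0.3567) = 0.8684
Fraction lost = 1 − 0.8684 = 0.1316

13.2%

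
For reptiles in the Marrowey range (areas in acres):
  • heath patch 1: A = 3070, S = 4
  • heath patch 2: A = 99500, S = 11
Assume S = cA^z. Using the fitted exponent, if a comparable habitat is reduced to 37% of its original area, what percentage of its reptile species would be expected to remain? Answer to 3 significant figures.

z = ln(11/4) / ln(99500/3070) = 1.0116 / 3.4785 = 0.2908
S_new/S_old = (A_new/A_old)^z = 0.37^0.2908 = exp(0.2908 × -0.9943) = 0.7489

74.9%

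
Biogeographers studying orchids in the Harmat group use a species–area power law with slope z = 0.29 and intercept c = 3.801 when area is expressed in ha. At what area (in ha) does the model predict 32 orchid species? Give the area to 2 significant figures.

1600 ha

32 = 3.801 × A^0.29  ⇒  A^0.29 = 32/3.801 = 8.419
ln A = ln(8.419) / 0.29 = 2.1305 / 0.29 = 7.3465
A = e^7.3465 ≈ 1551 ha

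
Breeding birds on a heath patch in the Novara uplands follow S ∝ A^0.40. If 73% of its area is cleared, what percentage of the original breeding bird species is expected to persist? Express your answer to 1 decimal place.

59.2%

S_new/S_old = (A_new/A_old)^z = 0.27^0.4
= exp(0.4 × ln 0.27) = exp(0.4 × -1.3093) = exp(-0.5237) ≈ 0.5923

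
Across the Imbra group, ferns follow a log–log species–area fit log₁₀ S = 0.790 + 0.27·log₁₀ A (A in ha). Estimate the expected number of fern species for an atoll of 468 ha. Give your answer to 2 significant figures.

32

S = 6.166 × 468^0.27
ln S = ln 6.166 + 0.27 × ln 468 = 1.8190 + 0.27 × 6.1485 = 3.4791
S = e^3.4791 ≈ 32.43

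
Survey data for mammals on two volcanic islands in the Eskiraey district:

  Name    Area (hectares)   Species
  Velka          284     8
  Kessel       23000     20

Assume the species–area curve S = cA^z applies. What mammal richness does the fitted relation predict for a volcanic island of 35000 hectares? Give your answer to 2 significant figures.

22

z = ln(20/8) / ln(23000/284) = 0.9163 / 4.3943 = 0.2085
c = 8 / 284^0.2085 = 8 / 3.248 = 2.463
S₃ = 2.463 × 35000^0.2085 = 2.463 × 8.862 ≈ 21.83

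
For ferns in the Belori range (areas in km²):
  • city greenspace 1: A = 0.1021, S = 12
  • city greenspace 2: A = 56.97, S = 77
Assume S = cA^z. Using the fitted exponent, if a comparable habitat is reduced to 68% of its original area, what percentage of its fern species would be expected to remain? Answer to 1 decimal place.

z = ln(77/12) / ln(56.97/0.1021) = 1.8589 / 6.3243 = 0.2939
S_new/S_old = (A_new/A_old)^z = 0.68^0.2939 = exp(0.2939 × -0.3857) = 0.8928

89.3%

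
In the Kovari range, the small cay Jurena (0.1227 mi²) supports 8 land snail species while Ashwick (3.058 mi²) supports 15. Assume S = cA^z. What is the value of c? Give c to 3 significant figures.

z = ln(S₂/S₁) / ln(A₂/A₁) = ln(15/8) / ln(3.058/0.1227) = 0.6286 / 3.2158 = 0.1955
c = S₁ / A₁^z = 8 / 0.1227^0.1955 = 8 / 0.6636 = 12.06

12.1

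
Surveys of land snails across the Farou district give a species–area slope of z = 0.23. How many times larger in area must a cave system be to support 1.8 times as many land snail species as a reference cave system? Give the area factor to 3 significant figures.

12.9

(A₂/A₁)^0.23 = 1.8, so A₂/A₁ = 1.8^(1/0.23) = 1.8^4.348
ln(A₂/A₁) = ln 1.8 / 0.23 = 0.5878 / 0.23 = 2.5556
A₂/A₁ = e^2.5556 ≈ 12.88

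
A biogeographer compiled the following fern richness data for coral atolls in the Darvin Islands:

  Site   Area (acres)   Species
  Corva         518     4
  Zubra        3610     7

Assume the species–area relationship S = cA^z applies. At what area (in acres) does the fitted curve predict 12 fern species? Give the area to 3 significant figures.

23400 acres

z = ln(7/4) / ln(3610/518) = 0.5596 / 1.9415 = 0.2882
c = 4 / 518^0.2882 = 4 / 6.059 = 0.6602
A = (12/0.6602)^(1/0.2882) ⇒ ln A = ln(18.18)/0.2882 = 10.0614
A = e^10.0614 ≈ 23422 acres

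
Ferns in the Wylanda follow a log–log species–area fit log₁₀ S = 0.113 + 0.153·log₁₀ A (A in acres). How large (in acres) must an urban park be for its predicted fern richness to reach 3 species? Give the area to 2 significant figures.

240 acres

3 = 1.297 × A^0.153  ⇒  A^0.153 = 3/1.297 = 2.313
ln A = ln(2.313) / 0.153 = 0.8384 / 0.153 = 5.4799
A = e^5.4799 ≈ 239.8 acres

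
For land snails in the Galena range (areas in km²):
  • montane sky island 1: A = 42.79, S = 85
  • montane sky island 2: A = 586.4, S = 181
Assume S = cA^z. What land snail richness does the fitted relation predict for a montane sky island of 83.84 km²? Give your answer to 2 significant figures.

z = ln(181/85) / ln(586.4/42.79) = 0.7558 / 2.6177 = 0.2887
c = 85 / 42.79^0.2887 = 85 / 2.958 = 28.73
S₃ = 28.73 × 83.84^0.2887 = 28.73 × 3.592 ≈ 103.2

100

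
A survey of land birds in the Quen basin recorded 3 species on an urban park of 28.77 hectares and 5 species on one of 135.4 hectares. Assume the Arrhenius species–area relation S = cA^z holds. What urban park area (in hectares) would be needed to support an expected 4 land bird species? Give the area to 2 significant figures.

z = ln(5/3) / ln(135.4/28.77) = 0.5108 / 1.5489 = 0.3298
c = 3 / 28.77^0.3298 = 3 / 3.028 = 0.9908
A = (4/0.9908)^(1/0.3298) ⇒ ln A = ln(4.037)/0.3298 = 4.2316
A = e^4.2316 ≈ 68.83 hectares

69 hectares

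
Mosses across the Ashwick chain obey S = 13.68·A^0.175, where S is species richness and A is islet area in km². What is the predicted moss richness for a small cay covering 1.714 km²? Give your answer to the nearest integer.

15 species

S = 13.68 × 1.714^0.175
ln S = ln 13.68 + 0.175 × ln 1.714 = 2.6159 + 0.175 × 0.5388 = 2.7102
S = e^2.7102 ≈ 15.03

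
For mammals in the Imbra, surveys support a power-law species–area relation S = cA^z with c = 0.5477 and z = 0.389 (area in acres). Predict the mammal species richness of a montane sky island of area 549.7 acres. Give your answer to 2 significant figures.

S = 0.5477 × 549.7^0.389
ln S = ln 0.5477 + 0.389 × ln 549.7 = -0.6020 + 0.389 × 6.3094 = 1.8523
S = e^1.8523 ≈ 6.375

6.4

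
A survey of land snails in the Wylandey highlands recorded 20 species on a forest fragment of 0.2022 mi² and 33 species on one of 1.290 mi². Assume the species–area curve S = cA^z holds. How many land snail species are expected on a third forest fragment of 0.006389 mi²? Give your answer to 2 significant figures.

z = ln(33/20) / ln(1.29/0.2022) = 0.5008 / 1.8531 = 0.2702
c = 20 / 0.2022^0.2702 = 20 / 0.6492 = 30.81
S₃ = 30.81 × 0.006389^0.2702 = 30.81 × 0.2552 ≈ 7.863

7.9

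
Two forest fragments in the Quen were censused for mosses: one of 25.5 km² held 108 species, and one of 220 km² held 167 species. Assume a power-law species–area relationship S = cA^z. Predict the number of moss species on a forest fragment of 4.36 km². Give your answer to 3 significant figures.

75.6

z = ln(167/108) / ln(220/25.5) = 0.4359 / 2.1549 = 0.2023
c = 108 / 25.5^0.2023 = 108 / 1.925 = 56.1
S₃ = 56.1 × 4.36^0.2023 = 56.1 × 1.347 ≈ 75.56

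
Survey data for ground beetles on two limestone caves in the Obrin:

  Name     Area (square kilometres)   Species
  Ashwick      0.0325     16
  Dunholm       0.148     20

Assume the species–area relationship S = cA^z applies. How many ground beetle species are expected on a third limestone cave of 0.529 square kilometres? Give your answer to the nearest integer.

24

z = ln(20/16) / ln(0.148/0.0325) = 0.2231 / 1.5160 = 0.1472
c = 16 / 0.0325^0.1472 = 16 / 0.6039 = 26.49
S₃ = 26.49 × 0.529^0.1472 = 26.49 × 0.9105 ≈ 24.12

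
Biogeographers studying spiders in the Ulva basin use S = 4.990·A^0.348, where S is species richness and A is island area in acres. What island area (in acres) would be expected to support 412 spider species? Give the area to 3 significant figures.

322000 acres

412 = 4.99 × A^0.348  ⇒  A^0.348 = 412/4.99 = 82.57
ln A = ln(82.57) / 0.348 = 4.4136 / 0.348 = 12.6827
A = e^12.6827 ≈ 322134 acres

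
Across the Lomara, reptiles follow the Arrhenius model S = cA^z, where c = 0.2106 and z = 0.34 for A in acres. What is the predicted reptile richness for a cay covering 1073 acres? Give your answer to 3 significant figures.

2.26

S = 0.2106 × 1073^0.34
ln S = ln 0.2106 + 0.34 × ln 1073 = -1.5578 + 0.34 × 6.9782 = 0.8148
S = e^0.8148 ≈ 2.259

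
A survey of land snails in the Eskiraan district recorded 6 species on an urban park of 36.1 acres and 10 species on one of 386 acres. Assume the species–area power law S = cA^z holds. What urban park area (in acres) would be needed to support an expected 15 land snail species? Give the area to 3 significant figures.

2530 acres

z = ln(10/6) / ln(386/36.1) = 0.5108 / 2.3695 = 0.2156
c = 6 / 36.1^0.2156 = 6 / 2.167 = 2.769
A = (15/2.769)^(1/0.2156) ⇒ ln A = ln(5.416)/0.2156 = 7.8367
A = e^7.8367 ≈ 2532 acres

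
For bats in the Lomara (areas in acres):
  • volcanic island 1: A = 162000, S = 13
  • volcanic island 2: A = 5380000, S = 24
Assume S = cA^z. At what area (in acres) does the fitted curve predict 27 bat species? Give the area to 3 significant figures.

z = ln(24/13) / ln(5380000/162000) = 0.6131 / 3.5028 = 0.1750
c = 13 / 162000^0.1750 = 13 / 8.162 = 1.593
A = (27/1.593)^(1/0.1750) ⇒ ln A = ln(16.95)/0.1750 = 16.1711
A = e^16.1711 ≈ 10544640 acres

10500000 acres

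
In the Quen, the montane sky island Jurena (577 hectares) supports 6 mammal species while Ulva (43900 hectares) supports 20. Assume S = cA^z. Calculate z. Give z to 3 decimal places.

0.278

Taking logs: ln S = ln c + z ln A, so z = (ln S₂ − ln S₁)/(ln A₂ − ln A₁).
z = ln(20/6) / ln(43900/577) = ln(3.333) / ln(76.08) = 1.2040 / 4.3318 = 0.2779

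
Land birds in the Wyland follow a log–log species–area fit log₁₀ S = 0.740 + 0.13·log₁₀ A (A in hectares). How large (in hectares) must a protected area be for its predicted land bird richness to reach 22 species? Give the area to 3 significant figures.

43100 hectares

22 = 5.495 × A^0.13  ⇒  A^0.13 = 22/5.495 = 4.003
ln A = ln(4.003) / 0.13 = 1.3871 / 0.13 = 10.6702
A = e^10.6702 ≈ 43055 hectares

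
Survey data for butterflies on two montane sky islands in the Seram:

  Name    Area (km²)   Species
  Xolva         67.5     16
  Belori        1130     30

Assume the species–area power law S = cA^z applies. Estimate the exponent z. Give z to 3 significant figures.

0.223

Taking logs: ln S = ln c + z ln A, so z = (ln S₂ − ln S₁)/(ln A₂ − ln A₁).
z = ln(30/16) / ln(1130/67.5) = ln(1.875) / ln(16.74) = 0.6286 / 2.8178 = 0.2231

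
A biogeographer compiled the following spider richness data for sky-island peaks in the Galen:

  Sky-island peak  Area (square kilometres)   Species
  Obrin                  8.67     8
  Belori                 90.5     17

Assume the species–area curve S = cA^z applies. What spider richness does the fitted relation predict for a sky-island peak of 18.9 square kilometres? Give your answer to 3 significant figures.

z = ln(17/8) / ln(90.5/8.67) = 0.7538 / 2.3455 = 0.3214
c = 8 / 8.67^0.3214 = 8 / 2.002 = 3.996
S₃ = 3.996 × 18.9^0.3214 = 3.996 × 2.572 ≈ 10.28

10.3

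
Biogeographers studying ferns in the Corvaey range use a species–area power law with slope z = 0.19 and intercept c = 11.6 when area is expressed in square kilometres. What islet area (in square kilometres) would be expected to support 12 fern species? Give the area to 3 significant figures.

1.20 square kilometres

12 = 11.6 × A^0.19  ⇒  A^0.19 = 12/11.6 = 1.034
ln A = ln(1.034) / 0.19 = 0.0339 / 0.19 = 0.1784
A = e^0.1784 ≈ 1.195 square kilometres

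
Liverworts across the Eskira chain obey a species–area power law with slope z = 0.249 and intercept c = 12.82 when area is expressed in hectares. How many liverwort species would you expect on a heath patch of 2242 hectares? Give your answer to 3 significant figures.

87.5

S = 12.82 × 2242^0.249 = 12.82 × 6.828 ≈ 87.54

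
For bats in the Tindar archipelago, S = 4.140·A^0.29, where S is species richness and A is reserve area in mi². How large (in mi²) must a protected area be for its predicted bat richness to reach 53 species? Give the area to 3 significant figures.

53 = 4.14 × A^0.29  ⇒  A^0.29 = 53/4.14 = 12.8
ln A = ln(12.8) / 0.29 = 2.5496 / 0.29 = 8.7917
A = e^8.7917 ≈ 6579 mi²

6580 mi²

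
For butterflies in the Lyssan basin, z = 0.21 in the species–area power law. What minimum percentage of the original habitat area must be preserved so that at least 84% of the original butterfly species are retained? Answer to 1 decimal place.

Need (A_new/A_old)^0.21 = 0.84, so A_new/A_old = 0.84^(1/0.21) = 0.84^4.762
ln(A_new/A_old) = ln 0.84 / 0.21 = -0.1744 / 0.21 = -0.8303
A_new/A_old = e^-0.8303 ≈ 0.4359

43.6%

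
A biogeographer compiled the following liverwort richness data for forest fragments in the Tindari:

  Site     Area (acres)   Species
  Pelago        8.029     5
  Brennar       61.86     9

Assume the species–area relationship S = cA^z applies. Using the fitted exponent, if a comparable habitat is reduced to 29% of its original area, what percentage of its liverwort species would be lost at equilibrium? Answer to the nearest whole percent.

z = ln(9/5) / ln(61.86/8.029) = 0.5878 / 2.0418 = 0.2879
S_new/S_old = (A_new/A_old)^z = 0.29^0.2879 = exp(0.2879 × -1.2379) = 0.7002
Fraction lost = 1 − 0.7002 = 0.2998

30%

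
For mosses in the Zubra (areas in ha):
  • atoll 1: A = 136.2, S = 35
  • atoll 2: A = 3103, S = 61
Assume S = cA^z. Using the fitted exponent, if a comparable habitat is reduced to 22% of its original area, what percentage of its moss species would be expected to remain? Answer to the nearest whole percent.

z = ln(61/35) / ln(3103/136.2) = 0.5555 / 3.1260 = 0.1777
S_new/S_old = (A_new/A_old)^z = 0.22^0.1777 = exp(0.1777 × -1.5141) = 0.7641

76%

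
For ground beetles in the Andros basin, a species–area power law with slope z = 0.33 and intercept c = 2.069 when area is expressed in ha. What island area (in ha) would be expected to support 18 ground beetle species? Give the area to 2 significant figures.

18 = 2.069 × A^0.33  ⇒  A^0.33 = 18/2.069 = 8.7
ln A = ln(8.7) / 0.33 = 2.1633 / 0.33 = 6.5555
A = e^6.5555 ≈ 703.1 ha

700 ha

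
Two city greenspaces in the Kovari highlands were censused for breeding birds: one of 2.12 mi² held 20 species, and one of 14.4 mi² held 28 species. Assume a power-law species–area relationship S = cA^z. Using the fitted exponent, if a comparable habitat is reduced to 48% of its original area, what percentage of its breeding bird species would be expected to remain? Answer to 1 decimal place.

z = ln(28/20) / ln(14.4/2.12) = 0.3365 / 1.9158 = 0.1756
S_new/S_old = (A_new/A_old)^z = 0.48^0.1756 = exp(0.1756 × -0.7340) = 0.8791

87.9%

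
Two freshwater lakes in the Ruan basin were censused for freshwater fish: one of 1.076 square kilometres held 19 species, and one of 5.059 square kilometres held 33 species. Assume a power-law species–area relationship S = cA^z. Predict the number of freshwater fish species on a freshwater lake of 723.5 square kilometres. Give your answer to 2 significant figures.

z = ln(33/19) / ln(5.059/1.076) = 0.5521 / 1.5479 = 0.3567
c = 19 / 1.076^0.3567 = 19 / 1.026 = 18.51
S₃ = 18.51 × 723.5^0.3567 = 18.51 × 10.47 ≈ 193.7

190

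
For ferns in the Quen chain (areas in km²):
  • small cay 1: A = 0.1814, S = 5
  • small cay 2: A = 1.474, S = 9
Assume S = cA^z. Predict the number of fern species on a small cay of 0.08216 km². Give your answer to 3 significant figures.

4.00

z = ln(9/5) / ln(1.474/0.1814) = 0.5878 / 2.0950 = 0.2806
c = 5 / 0.1814^0.2806 = 5 / 0.6194 = 8.072
S₃ = 8.072 × 0.08216^0.2806 = 8.072 × 0.496 ≈ 4.004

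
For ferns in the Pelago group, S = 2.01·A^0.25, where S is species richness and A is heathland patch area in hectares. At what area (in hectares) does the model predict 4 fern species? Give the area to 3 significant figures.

15.7 hectares

4 = 2.01 × A^0.25  ⇒  A^0.25 = 4/2.01 = 1.99
ln A = ln(1.99) / 0.25 = 0.6882 / 0.25 = 2.7526
A = e^2.7526 ≈ 15.68 hectares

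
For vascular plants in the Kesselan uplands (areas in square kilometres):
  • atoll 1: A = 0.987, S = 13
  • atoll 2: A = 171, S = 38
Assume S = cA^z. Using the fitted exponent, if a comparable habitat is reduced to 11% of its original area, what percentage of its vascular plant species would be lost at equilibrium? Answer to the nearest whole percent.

37%

z = ln(38/13) / ln(171/0.987) = 1.0726 / 5.1547 = 0.2081
S_new/S_old = (A_new/A_old)^z = 0.11^0.2081 = exp(0.2081 × -2.2073) = 0.6317
Fraction lost = 1 − 0.6317 = 0.3683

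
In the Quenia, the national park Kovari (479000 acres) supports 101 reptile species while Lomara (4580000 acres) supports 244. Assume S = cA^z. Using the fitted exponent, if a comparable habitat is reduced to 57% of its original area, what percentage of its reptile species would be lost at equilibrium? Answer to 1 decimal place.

z = ln(244/101) / ln(4580000/479000) = 0.8820 / 2.2578 = 0.3907
S_new/S_old = (A_new/A_old)^z = 0.57^0.3907 = exp(0.3907 × -0.5621) = 0.8028
Fraction lost = 1 − 0.8028 = 0.1972

19.7%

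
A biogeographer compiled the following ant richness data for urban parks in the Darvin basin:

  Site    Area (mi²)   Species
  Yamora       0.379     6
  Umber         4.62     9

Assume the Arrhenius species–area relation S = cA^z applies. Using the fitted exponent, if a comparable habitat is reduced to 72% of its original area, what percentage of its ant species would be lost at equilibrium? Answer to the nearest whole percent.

z = ln(9/6) / ln(4.62/0.379) = 0.4055 / 2.5006 = 0.1621
S_new/S_old = (A_new/A_old)^z = 0.72^0.1621 = exp(0.1621 × -0.3285) = 0.9481
Fraction lost = 1 − 0.9481 = 0.05187

5%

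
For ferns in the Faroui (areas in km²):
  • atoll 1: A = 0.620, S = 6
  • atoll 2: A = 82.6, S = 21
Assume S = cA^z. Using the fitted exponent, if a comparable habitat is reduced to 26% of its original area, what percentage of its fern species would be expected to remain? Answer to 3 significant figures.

70.8%

z = ln(21/6) / ln(82.6/0.62) = 1.2528 / 4.8920 = 0.2561
S_new/S_old = (A_new/A_old)^z = 0.26^0.2561 = exp(0.2561 × -1.3471) = 0.7082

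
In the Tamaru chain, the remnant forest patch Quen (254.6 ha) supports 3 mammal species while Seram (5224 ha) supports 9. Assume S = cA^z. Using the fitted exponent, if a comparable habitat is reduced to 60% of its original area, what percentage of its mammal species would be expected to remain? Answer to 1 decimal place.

83.0%

z = ln(9/3) / ln(5224/254.6) = 1.0986 / 3.0213 = 0.3636
S_new/S_old = (A_new/A_old)^z = 0.6^0.3636 = exp(0.3636 × -0.5108) = 0.8305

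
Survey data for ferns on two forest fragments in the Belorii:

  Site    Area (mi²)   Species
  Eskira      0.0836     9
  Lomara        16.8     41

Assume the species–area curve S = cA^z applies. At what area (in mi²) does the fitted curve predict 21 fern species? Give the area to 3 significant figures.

1.62 mi²

z = ln(41/9) / ln(16.8/0.0836) = 1.5163 / 5.3031 = 0.2859
c = 9 / 0.0836^0.2859 = 9 / 0.4918 = 18.3
A = (21/18.3)^(1/0.2859) ⇒ ln A = ln(1.148)/0.2859 = 0.4815
A = e^0.4815 ≈ 1.619 mi²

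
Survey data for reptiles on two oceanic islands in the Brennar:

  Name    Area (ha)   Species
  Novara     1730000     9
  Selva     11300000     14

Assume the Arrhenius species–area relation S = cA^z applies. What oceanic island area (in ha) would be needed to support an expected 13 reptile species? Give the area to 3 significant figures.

8250000 ha

z = ln(14/9) / ln(11300000/1730000) = 0.4418 / 1.8767 = 0.2354
c = 9 / 1730000^0.2354 = 9 / 29.42 = 0.3059
A = (13/0.3059)^(1/0.2354) ⇒ ln A = ln(42.5)/0.2354 = 15.9255
A = e^15.9255 ≈ 8248486 ha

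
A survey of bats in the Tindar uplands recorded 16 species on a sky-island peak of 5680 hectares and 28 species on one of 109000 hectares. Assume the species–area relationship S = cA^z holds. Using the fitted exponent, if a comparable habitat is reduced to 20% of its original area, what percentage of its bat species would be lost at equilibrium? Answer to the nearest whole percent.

26%

z = ln(28/16) / ln(109000/5680) = 0.5596 / 2.9544 = 0.1894
S_new/S_old = (A_new/A_old)^z = 0.2^0.1894 = exp(0.1894 × -1.6094) = 0.7372
Fraction lost = 1 − 0.7372 = 0.2628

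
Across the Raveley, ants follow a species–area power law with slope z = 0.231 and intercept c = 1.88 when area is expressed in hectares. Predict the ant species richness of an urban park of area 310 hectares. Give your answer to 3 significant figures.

S = 1.88 × 310^0.231
ln S = ln 1.88 + 0.231 × ln 310 = 0.6313 + 0.231 × 5.7366 = 1.9564
S = e^1.9564 ≈ 7.074

7.07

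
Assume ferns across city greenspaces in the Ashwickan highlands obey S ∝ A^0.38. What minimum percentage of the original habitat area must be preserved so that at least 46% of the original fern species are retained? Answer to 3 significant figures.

Need (A_new/A_old)^0.38 = 0.46, so A_new/A_old = 0.46^(1/0.38) = 0.46^2.632
ln(A_new/A_old) = ln 0.46 / 0.38 = -0.7765 / 0.38 = -2.0435
A_new/A_old = e^-2.0435 ≈ 0.1296

13.0%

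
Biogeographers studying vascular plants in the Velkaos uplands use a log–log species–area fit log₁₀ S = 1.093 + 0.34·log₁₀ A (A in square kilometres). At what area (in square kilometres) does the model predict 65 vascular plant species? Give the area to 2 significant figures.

65 = 12.39 × A^0.34  ⇒  A^0.34 = 65/12.39 = 5.247
ln A = ln(5.247) / 0.34 = 1.6577 / 0.34 = 4.8755
A = e^4.8755 ≈ 131 square kilometres

130 square kilometres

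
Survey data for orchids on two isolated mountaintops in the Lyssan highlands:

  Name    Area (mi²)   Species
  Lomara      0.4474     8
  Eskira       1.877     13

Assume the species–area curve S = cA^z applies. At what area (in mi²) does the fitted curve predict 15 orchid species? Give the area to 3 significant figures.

z = ln(13/8) / ln(1.877/0.4474) = 0.4855 / 1.4340 = 0.3386
c = 8 / 0.4474^0.3386 = 8 / 0.7616 = 10.5
A = (15/10.5)^(1/0.3386) ⇒ ln A = ln(1.428)/0.3386 = 1.0523
A = e^1.0523 ≈ 2.864 mi²

2.86 mi²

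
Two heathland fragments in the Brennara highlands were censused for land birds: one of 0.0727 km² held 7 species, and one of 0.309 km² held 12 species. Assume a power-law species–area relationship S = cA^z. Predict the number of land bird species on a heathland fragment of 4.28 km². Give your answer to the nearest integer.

32

z = ln(12/7) / ln(0.309/0.0727) = 0.5390 / 1.4470 = 0.3725
c = 7 / 0.0727^0.3725 = 7 / 0.3766 = 18.59
S₃ = 18.59 × 4.28^0.3725 = 18.59 × 1.719 ≈ 31.94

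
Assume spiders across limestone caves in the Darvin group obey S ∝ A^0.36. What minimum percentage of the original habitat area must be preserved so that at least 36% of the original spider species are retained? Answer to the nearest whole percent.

6%

Need (A_new/A_old)^0.36 = 0.36, so A_new/A_old = 0.36^(1/0.36) = 0.36^2.778
ln(A_new/A_old) = ln 0.36 / 0.36 = -1.0217 / 0.36 = -2.8379
A_new/A_old = e^-2.8379 ≈ 0.05855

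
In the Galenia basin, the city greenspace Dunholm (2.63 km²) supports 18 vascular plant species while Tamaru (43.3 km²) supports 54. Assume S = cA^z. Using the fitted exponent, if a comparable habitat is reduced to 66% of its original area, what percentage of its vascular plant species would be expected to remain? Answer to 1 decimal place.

z = ln(54/18) / ln(43.3/2.63) = 1.0986 / 2.8012 = 0.3922
S_new/S_old = (A_new/A_old)^z = 0.66^0.3922 = exp(0.3922 × -0.4155) = 0.8496

85.0%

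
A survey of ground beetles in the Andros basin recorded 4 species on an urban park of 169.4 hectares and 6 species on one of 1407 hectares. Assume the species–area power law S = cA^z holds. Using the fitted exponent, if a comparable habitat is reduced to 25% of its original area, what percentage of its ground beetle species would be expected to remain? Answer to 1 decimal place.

76.7%

z = ln(6/4) / ln(1407/169.4) = 0.4055 / 2.1170 = 0.1915
S_new/S_old = (A_new/A_old)^z = 0.25^0.1915 = exp(0.1915 × -1.3863) = 0.7668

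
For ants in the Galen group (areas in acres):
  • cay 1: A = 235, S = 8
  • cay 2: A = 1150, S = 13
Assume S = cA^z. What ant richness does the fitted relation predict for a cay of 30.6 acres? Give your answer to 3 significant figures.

4.29

z = ln(13/8) / ln(1150/235) = 0.4855 / 1.5879 = 0.3057
c = 8 / 235^0.3057 = 8 / 5.308 = 1.507
S₃ = 1.507 × 30.6^0.3057 = 1.507 × 2.846 ≈ 4.289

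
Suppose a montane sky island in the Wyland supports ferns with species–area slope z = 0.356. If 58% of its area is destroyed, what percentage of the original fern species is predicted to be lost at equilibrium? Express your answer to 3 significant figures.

26.6%

S_new/S_old = (A_new/A_old)^z = 0.42^0.356
= exp(0.356 × ln 0.42) = exp(0.356 × -0.8675) = exp(-0.3088) ≈ 0.7343
Fraction lost = 1 − 0.7343 = 0.2657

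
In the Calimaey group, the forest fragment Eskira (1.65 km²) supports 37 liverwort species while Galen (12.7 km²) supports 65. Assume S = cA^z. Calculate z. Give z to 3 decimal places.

0.276

Taking logs: ln S = ln c + z ln A, so z = (ln S₂ − ln S₁)/(ln A₂ − ln A₁).
z = ln(65/37) / ln(12.7/1.65) = ln(1.757) / ln(7.697) = 0.5635 / 2.0408 = 0.2761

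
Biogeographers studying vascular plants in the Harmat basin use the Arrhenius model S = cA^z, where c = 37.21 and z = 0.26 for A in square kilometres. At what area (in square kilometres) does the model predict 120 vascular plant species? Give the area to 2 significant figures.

120 = 37.21 × A^0.26  ⇒  A^0.26 = 120/37.21 = 3.225
ln A = ln(3.225) / 0.26 = 1.1709 / 0.26 = 4.5035
A = e^4.5035 ≈ 90.33 square kilometres

90 square kilometres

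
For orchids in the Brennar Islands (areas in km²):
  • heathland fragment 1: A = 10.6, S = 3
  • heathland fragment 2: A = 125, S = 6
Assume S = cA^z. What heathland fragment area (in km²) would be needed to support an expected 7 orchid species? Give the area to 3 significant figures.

z = ln(6/3) / ln(125/10.6) = 0.6931 / 2.4675 = 0.2809
c = 3 / 10.6^0.2809 = 3 / 1.941 = 1.546
A = (7/1.546)^(1/0.2809) ⇒ ln A = ln(4.529)/0.2809 = 5.3771
A = e^5.3771 ≈ 216.4 km²

216 km²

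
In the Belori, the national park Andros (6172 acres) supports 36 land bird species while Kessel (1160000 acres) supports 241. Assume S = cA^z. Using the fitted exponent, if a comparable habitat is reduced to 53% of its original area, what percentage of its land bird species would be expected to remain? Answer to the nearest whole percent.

79%

z = ln(241/36) / ln(1160000/6172) = 1.9013 / 5.2362 = 0.3631
S_new/S_old = (A_new/A_old)^z = 0.53^0.3631 = exp(0.3631 × -0.6349) = 0.7941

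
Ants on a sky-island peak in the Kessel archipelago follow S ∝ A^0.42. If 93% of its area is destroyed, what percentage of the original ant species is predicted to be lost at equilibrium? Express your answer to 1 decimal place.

67.3%

S_new/S_old = (A_new/A_old)^z = 0.07^0.42
= exp(0.42 × ln 0.07) = exp(0.42 × -2.6593) = exp(-1.1169) ≈ 0.3273
Fraction lost = 1 − 0.3273 = 0.6727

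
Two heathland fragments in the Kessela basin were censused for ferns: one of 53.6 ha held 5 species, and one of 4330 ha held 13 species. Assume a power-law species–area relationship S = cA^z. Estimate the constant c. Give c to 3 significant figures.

2.10

z = ln(S₂/S₁) / ln(A₂/A₁) = ln(13/5) / ln(4330/53.6) = 0.9555 / 4.3918 = 0.2176
c = S₁ / A₁^z = 5 / 53.6^0.2176 = 5 / 2.378 = 2.103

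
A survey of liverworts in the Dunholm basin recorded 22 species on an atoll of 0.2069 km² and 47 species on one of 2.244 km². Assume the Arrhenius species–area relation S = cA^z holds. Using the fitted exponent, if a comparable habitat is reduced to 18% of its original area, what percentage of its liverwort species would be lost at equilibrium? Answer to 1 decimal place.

z = ln(47/22) / ln(2.244/0.2069) = 0.7591 / 2.3838 = 0.3184
S_new/S_old = (A_new/A_old)^z = 0.18^0.3184 = exp(0.3184 × -1.7148) = 0.5792
Fraction lost = 1 − 0.5792 = 0.4208

42.1%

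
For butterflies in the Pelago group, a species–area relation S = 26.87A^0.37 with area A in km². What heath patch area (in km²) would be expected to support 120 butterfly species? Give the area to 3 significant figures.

120 = 26.87 × A^0.37  ⇒  A^0.37 = 120/26.87 = 4.466
ln A = ln(4.466) / 0.37 = 1.4965 / 0.37 = 4.0445
A = e^4.0445 ≈ 57.09 km²

57.1 km²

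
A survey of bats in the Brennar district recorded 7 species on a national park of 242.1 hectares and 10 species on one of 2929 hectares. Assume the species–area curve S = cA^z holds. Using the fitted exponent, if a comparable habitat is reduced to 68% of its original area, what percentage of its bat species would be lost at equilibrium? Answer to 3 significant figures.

5.37%

z = ln(10/7) / ln(2929/242.1) = 0.3567 / 2.4931 = 0.1431
S_new/S_old = (A_new/A_old)^z = 0.68^0.1431 = exp(0.1431 × -0.3857) = 0.9463
Fraction lost = 1 − 0.9463 = 0.05368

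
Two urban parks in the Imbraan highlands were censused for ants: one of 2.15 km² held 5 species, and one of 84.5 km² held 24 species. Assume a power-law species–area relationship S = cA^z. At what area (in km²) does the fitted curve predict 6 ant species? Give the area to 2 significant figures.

3.3 km²

z = ln(24/5) / ln(84.5/2.15) = 1.5686 / 3.6713 = 0.4273
c = 5 / 2.15^0.4273 = 5 / 1.387 = 3.605
A = (6/3.605)^(1/0.4273) ⇒ ln A = ln(1.664)/0.4273 = 1.1922
A = e^1.1922 ≈ 3.294 km²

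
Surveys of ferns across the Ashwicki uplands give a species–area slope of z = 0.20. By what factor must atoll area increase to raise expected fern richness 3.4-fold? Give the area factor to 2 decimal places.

454.35

(A₂/A₁)^0.2 = 3.4, so A₂/A₁ = 3.4^(1/0.2) = 3.4^5
ln(A₂/A₁) = ln 3.4 / 0.2 = 1.2238 / 0.2 = 6.1189
A₂/A₁ = e^6.1189 ≈ 454.4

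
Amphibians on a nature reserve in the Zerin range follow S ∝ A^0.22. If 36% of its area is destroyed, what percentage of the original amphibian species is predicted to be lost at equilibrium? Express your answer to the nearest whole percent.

9%

S_new/S_old = (A_new/A_old)^z = 0.64^0.22
= exp(0.22 × ln 0.64) = exp(0.22 × -0.4463) = exp(-0.0982) ≈ 0.9065
Fraction lost = 1 − 0.9065 = 0.09352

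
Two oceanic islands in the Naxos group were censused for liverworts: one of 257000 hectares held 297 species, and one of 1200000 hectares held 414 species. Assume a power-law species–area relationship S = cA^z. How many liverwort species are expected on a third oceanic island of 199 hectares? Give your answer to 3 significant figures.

z = ln(414/297) / ln(1200000/257000) = 0.3321 / 1.5410 = 0.2155
c = 297 / 257000^0.2155 = 297 / 14.66 = 20.27
S₃ = 20.27 × 199^0.2155 = 20.27 × 3.129 ≈ 63.42

63.4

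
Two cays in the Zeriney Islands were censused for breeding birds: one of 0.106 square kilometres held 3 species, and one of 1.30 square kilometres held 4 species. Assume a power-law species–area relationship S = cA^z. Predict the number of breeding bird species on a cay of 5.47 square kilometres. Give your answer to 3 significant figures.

z = ln(4/3) / ln(1.3/0.106) = 0.2877 / 2.5067 = 0.1148
c = 3 / 0.106^0.1148 = 3 / 0.7729 = 3.881
S₃ = 3.881 × 5.47^0.1148 = 3.881 × 1.215 ≈ 4.717

4.72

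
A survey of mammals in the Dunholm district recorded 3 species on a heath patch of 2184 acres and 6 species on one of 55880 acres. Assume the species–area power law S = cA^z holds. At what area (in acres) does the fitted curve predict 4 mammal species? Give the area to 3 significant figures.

8390 acres

z = ln(6/3) / ln(55880/2184) = 0.6931 / 3.2420 = 0.2138
c = 3 / 2184^0.2138 = 3 / 5.175 = 0.5797
A = (4/0.5797)^(1/0.2138) ⇒ ln A = ln(6.9)/0.2138 = 9.0345
A = e^9.0345 ≈ 8387 acres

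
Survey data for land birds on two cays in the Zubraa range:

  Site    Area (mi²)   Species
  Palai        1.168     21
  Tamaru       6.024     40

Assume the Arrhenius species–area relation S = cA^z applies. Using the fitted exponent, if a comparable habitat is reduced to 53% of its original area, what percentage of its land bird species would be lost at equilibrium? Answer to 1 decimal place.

22.1%

z = ln(40/21) / ln(6.024/1.168) = 0.6444 / 1.6405 = 0.3928
S_new/S_old = (A_new/A_old)^z = 0.53^0.3928 = exp(0.3928 × -0.6349) = 0.7793
Fraction lost = 1 − 0.7793 = 0.2207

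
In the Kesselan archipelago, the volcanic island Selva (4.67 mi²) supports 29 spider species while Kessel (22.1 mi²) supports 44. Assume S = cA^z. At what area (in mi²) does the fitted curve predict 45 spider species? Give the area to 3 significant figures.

z = ln(44/29) / ln(22.1/4.67) = 0.4169 / 1.5544 = 0.2682
c = 29 / 4.67^0.2682 = 29 / 1.512 = 19.18
A = (45/19.18)^(1/0.2682) ⇒ ln A = ln(2.346)/0.2682 = 3.1794
A = e^3.1794 ≈ 24.03 mi²

24.0 mi²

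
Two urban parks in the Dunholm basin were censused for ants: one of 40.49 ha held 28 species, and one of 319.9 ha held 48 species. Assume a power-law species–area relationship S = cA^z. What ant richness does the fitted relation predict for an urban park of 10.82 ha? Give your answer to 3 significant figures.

z = ln(48/28) / ln(319.9/40.49) = 0.5390 / 2.0670 = 0.2608
c = 28 / 40.49^0.2608 = 28 / 2.625 = 10.67
S₃ = 10.67 × 10.82^0.2608 = 10.67 × 1.861 ≈ 19.85

19.8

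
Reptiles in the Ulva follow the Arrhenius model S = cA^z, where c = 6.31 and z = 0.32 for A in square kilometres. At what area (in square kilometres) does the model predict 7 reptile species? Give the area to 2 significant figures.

7 = 6.31 × A^0.32  ⇒  A^0.32 = 7/6.31 = 1.109
ln A = ln(1.109) / 0.32 = 0.1038 / 0.32 = 0.3243
A = e^0.3243 ≈ 1.383 square kilometres

1.4 square kilometres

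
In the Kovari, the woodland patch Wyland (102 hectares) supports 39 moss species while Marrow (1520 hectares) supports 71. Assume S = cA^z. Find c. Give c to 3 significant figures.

14.0

z = ln(S₂/S₁) / ln(A₂/A₁) = ln(71/39) / ln(1520/102) = 0.5991 / 2.7015 = 0.2218
c = S₁ / A₁^z = 39 / 102^0.2218 = 39 / 2.789 = 13.98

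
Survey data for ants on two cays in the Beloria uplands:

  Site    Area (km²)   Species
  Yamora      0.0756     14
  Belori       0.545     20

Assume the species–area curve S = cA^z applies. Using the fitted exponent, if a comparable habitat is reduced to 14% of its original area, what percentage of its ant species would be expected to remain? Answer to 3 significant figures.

70.1%

z = ln(20/14) / ln(0.545/0.0756) = 0.3567 / 1.9753 = 0.1806
S_new/S_old = (A_new/A_old)^z = 0.14^0.1806 = exp(0.1806 × -1.9661) = 0.7012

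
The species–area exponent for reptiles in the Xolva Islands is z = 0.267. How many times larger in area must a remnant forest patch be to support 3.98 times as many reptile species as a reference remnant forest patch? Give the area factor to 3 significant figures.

(A₂/A₁)^0.267 = 3.98, so A₂/A₁ = 3.98^(1/0.267) = 3.98^3.745
ln(A₂/A₁) = ln 3.98 / 0.267 = 1.3813 / 0.267 = 5.1733
A₂/A₁ = e^5.1733 ≈ 176.5

177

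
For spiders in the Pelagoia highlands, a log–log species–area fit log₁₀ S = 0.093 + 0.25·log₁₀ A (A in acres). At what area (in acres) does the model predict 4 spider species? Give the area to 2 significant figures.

110 acres

4 = 1.239 × A^0.25  ⇒  A^0.25 = 4/1.239 = 3.229
ln A = ln(3.229) / 0.25 = 1.1722 / 0.25 = 4.6886
A = e^4.6886 ≈ 108.7 acres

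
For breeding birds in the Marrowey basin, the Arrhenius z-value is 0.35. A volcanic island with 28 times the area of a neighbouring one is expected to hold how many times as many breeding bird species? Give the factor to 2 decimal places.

3.21

S₂/S₁ = (A₂/A₁)^z = 28^0.35
ln(S₂/S₁) = 0.35 × ln 28 = 0.35 × 3.3322 = 1.1663
S₂/S₁ = e^1.1663 ≈ 3.21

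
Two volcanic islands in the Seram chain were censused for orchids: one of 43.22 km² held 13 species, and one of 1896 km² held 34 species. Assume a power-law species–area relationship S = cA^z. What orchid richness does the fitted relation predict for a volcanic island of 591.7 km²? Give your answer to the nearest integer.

25

z = ln(34/13) / ln(1896/43.22) = 0.9614 / 3.7812 = 0.2543
c = 13 / 43.22^0.2543 = 13 / 2.605 = 4.989
S₃ = 4.989 × 591.7^0.2543 = 4.989 × 5.068 ≈ 25.29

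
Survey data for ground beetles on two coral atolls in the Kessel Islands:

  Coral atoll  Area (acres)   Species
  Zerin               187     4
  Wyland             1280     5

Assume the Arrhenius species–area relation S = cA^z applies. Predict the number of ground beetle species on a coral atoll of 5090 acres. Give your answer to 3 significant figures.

z = ln(5/4) / ln(1280/187) = 0.2231 / 1.9235 = 0.1160
c = 4 / 187^0.1160 = 4 / 1.835 = 2.18
S₃ = 2.18 × 5090^0.1160 = 2.18 × 2.692 ≈ 5.868

5.87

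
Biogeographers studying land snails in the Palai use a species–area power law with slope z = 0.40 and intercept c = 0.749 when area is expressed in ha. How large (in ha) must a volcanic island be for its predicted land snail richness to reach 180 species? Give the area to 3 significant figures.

180 = 0.749 × A^0.4  ⇒  A^0.4 = 180/0.749 = 240.3
ln A = ln(240.3) / 0.4 = 5.4820 / 0.4 = 13.7049
A = e^13.7049 ≈ 895317 ha

895000 ha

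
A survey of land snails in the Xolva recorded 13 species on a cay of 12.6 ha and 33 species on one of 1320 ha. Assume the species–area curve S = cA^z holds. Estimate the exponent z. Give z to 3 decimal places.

Taking logs: ln S = ln c + z ln A, so z = (ln S₂ − ln S₁)/(ln A₂ − ln A₁).
z = ln(33/13) / ln(1320/12.6) = ln(2.538) / ln(104.8) = 0.9316 / 4.6517 = 0.2003

0.200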